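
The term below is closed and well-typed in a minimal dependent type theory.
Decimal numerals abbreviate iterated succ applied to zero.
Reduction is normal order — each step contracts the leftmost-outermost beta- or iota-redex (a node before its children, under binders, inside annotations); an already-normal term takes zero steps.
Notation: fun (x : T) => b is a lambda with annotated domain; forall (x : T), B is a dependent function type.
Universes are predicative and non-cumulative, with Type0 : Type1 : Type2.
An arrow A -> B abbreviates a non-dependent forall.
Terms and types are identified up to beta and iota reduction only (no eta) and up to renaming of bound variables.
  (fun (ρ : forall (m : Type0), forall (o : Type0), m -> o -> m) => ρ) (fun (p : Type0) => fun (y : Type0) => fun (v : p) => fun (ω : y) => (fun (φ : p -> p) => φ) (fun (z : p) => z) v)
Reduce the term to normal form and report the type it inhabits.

reduced normal form:
  fun (ρ : Type0) => fun (m : Type0) => fun (o : ρ) => fun (p : m) => o
type:
  forall (ρ : Type0), forall (m : Type0), ρ -> m -> ρ
observation: 3 normal-order steps normalize the term, beginning with a beta-redex.


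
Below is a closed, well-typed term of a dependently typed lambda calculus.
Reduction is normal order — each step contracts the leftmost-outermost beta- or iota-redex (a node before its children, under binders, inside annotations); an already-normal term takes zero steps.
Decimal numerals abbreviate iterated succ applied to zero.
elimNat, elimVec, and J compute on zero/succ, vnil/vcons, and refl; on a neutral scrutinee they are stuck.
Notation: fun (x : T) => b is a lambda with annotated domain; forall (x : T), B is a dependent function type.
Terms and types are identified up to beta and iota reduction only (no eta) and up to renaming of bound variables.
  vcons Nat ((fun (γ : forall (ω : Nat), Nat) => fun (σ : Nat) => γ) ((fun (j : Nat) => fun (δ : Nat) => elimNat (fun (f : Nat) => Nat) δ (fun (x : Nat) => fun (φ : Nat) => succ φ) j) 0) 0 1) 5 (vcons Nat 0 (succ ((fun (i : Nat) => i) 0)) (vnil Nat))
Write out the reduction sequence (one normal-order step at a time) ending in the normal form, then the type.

reduction (normal order):
  vcons Nat ((fun (γ : forall (ω : Nat), Nat) => fun (σ : Nat) => γ) ((fun (j : Nat) => fun (δ : Nat) => elimNat (fun (f : Nat) => Nat) δ (fun (x : Nat) => fun (φ : Nat) => succ φ) j) 0) 0 1) 5 (vcons Nat 0 (succ ((fun (i : Nat) => i) 0)) (vnil Nat))
  ~> vcons Nat ((fun (γ : Nat) => (fun (ω : Nat) => fun (σ : Nat) => elimNat (fun (j : Nat) => Nat) σ (fun (δ : Nat) => fun (f : Nat) => succ f) ω) 0) 0 1) 5 (vcons Nat 0 (succ ((fun (x : Nat) => x) 0)) (vnil Nat))
  ~> vcons Nat ((fun (γ : Nat) => fun (ω : Nat) => elimNat (fun (σ : Nat) => Nat) ω (fun (j : Nat) => fun (δ : Nat) => succ δ) γ) 0 1) 5 (vcons Nat 0 (succ ((fun (f : Nat) => f) 0)) (vnil Nat))
  ~> vcons Nat ((fun (γ : Nat) => elimNat (fun (ω : Nat) => Nat) γ (fun (σ : Nat) => fun (j : Nat) => succ j) 0) 1) 5 (vcons Nat 0 (succ ((fun (δ : Nat) => δ) 0)) (vnil Nat))
  ~> vcons Nat (elimNat (fun (γ : Nat) => Nat) 1 (fun (ω : Nat) => fun (σ : Nat) => succ σ) 0) 5 (vcons Nat 0 (succ ((fun (j : Nat) => j) 0)) (vnil Nat))
  ~> vcons Nat 1 5 (vcons Nat 0 (succ ((fun (γ : Nat) => γ) 0)) (vnil Nat))
  ~> vcons Nat 1 5 (vcons Nat 0 1 (vnil Nat))
the term's type:
  Vec Nat 2


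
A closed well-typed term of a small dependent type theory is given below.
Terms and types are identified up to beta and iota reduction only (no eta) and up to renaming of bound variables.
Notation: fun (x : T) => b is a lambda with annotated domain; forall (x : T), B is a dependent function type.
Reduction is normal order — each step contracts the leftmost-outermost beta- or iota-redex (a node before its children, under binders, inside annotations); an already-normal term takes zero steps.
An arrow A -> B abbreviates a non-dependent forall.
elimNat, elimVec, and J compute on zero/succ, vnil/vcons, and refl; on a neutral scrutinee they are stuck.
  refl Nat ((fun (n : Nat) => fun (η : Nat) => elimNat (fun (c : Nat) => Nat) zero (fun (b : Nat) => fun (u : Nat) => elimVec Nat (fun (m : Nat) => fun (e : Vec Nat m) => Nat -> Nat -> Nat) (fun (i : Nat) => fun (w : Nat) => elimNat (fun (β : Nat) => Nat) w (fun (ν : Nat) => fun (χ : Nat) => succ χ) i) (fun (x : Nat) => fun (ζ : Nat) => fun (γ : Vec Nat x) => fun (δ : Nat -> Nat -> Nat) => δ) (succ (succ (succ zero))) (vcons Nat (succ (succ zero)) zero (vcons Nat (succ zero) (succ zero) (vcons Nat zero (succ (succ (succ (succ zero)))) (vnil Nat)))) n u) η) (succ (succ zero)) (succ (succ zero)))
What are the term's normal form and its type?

normal form:
  refl Nat (succ (succ (succ (succ zero))))
inferred type:
  Eq Nat (succ (succ (succ (succ zero)))) (succ (succ (succ (succ zero))))
observation: the term reaches its normal form after 59 normal-order steps.


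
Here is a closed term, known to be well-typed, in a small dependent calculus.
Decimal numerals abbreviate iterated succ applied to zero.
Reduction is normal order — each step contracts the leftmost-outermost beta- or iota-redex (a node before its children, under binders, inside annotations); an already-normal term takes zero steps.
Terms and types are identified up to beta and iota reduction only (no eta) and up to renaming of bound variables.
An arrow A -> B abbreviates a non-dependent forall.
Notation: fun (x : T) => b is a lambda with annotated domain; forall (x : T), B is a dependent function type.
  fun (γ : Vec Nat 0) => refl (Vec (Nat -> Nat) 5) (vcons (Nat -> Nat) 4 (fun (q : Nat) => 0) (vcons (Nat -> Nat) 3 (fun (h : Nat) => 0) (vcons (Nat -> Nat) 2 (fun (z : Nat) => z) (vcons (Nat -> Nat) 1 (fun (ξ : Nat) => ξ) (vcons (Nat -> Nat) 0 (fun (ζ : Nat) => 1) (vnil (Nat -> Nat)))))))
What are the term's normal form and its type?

reduced normal form:
  fun (γ : Vec Nat 0) => refl (Vec (Nat -> Nat) 5) (vcons (Nat -> Nat) 4 (fun (q : Nat) => 0) (vcons (Nat -> Nat) 3 (fun (h : Nat) => 0) (vcons (Nat -> Nat) 2 (fun (z : Nat) => z) (vcons (Nat -> Nat) 1 (fun (ξ : Nat) => ξ) (vcons (Nat -> Nat) 0 (fun (ζ : Nat) => 1) (vnil (Nat -> Nat)))))))
inferred type:
  Vec Nat 0 -> Eq (Vec (Nat -> Nat) 5) (vcons (Nat -> Nat) 4 (fun (γ : Nat) => 0) (vcons (Nat -> Nat) 3 (fun (q : Nat) => 0) (vcons (Nat -> Nat) 2 (fun (h : Nat) => h) (vcons (Nat -> Nat) 1 (fun (z : Nat) => z) (vcons (Nat -> Nat) 0 (fun (ξ : Nat) => 1) (vnil (Nat -> Nat))))))) (vcons (Nat -> Nat) 4 (fun (ζ : Nat) => 0) (vcons (Nat -> Nat) 3 (fun (o : Nat) => 0) (vcons (Nat -> Nat) 2 (fun (ω : Nat) => ω) (vcons (Nat -> Nat) 1 (fun (τ : Nat) => τ) (vcons (Nat -> Nat) 0 (fun (m : Nat) => 1) (vnil (Nat -> Nat)))))))
observation: no redex remains anywhere in the term; it is its own normal form.


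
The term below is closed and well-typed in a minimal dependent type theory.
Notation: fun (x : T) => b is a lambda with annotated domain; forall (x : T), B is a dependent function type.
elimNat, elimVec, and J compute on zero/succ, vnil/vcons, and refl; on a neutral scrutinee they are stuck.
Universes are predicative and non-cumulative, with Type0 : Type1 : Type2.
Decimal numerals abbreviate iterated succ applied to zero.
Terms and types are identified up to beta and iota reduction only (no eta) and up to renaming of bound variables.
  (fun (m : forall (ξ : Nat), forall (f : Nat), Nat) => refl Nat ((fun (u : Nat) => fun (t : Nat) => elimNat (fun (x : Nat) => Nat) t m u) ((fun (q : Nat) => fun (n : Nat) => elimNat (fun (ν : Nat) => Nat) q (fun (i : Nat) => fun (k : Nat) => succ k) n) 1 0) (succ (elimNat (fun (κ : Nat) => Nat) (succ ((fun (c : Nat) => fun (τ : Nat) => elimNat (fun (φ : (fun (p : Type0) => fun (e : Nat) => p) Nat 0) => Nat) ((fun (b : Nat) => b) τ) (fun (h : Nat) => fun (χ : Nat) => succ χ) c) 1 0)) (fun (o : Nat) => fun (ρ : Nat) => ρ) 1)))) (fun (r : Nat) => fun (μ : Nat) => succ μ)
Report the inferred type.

the term's type:
  Eq Nat 4 4


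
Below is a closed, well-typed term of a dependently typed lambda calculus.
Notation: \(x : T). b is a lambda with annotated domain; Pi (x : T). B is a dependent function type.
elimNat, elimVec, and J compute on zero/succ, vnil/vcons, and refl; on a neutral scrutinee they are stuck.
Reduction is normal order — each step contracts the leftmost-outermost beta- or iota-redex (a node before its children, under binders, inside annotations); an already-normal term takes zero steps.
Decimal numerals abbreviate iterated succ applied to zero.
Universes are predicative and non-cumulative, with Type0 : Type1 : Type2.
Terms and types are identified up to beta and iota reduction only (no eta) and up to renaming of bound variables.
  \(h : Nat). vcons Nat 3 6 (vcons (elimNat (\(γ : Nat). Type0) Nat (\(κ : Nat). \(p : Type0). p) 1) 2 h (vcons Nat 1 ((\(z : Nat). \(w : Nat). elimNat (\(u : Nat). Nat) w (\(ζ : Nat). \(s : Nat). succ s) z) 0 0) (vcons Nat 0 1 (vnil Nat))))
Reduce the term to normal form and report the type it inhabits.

normal form:
  \(h : Nat). vcons Nat 3 6 (vcons Nat 2 h (vcons Nat 1 0 (vcons Nat 0 1 (vnil Nat))))
type:
  Pi (h : Nat). Vec Nat 4


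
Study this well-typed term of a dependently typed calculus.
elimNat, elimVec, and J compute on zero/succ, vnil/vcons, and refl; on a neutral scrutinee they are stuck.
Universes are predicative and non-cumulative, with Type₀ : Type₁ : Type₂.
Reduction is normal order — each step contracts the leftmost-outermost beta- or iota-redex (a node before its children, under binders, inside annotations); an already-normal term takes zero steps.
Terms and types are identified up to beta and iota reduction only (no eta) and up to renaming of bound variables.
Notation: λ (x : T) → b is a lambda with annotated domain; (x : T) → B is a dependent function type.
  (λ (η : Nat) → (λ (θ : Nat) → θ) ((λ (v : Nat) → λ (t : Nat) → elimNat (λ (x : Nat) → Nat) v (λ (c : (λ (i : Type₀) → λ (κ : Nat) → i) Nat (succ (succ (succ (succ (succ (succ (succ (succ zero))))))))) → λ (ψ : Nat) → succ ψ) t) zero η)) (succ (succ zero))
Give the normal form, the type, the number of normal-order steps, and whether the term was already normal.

reduced normal form:
  succ (succ zero)
type:
  Nat
reduction steps (normal order): 11
term was already normal: no
first contracted redex: a beta-redex


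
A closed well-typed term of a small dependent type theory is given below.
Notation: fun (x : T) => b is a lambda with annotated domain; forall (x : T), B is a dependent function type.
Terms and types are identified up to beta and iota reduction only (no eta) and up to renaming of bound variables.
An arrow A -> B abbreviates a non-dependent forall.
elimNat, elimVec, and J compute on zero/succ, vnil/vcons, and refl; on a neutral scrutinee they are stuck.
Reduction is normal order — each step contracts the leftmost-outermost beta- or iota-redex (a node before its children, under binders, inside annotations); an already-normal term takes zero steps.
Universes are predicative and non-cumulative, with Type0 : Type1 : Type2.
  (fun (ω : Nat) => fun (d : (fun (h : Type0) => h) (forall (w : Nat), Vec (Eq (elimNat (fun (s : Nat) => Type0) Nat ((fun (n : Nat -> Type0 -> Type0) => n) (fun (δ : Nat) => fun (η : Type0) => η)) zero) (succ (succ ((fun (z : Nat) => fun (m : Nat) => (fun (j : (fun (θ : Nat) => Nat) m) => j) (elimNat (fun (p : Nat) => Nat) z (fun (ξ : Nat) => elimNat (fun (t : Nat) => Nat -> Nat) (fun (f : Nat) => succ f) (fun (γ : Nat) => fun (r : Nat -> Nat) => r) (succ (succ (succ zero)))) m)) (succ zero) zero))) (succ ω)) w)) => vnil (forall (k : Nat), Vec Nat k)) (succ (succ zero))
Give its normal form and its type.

normal form:
  fun (ω : forall (d : Nat), Vec (Eq Nat (succ (succ (succ zero))) (succ (succ (succ zero)))) d) => vnil (forall (h : Nat), Vec Nat h)
inferred type:
  (forall (ω : Nat), Vec (Eq Nat (succ (succ (succ zero))) (succ (succ (succ zero)))) ω) -> Vec (forall (d : Nat), Vec Nat d) zero
observation: contracting a beta-redex first, the term normalizes in 7 steps.


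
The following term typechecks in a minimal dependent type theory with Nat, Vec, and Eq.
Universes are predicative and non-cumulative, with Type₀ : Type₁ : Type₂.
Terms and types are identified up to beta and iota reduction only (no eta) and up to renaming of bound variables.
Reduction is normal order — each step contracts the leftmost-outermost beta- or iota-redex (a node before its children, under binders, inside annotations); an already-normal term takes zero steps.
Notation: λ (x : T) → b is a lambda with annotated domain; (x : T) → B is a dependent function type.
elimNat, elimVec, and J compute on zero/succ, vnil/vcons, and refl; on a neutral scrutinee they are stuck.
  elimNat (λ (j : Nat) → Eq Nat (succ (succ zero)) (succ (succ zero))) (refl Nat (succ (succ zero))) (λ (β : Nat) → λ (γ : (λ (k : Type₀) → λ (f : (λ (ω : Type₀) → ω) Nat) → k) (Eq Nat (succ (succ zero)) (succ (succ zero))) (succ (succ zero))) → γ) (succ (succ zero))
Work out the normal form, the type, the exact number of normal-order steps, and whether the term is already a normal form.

resulting normal form:
  refl Nat (succ (succ zero))
type:
  Eq Nat (succ (succ zero)) (succ (succ zero))
normal-order step count: 7
already normal: no
first contracted redex: an elimNat iota-redex


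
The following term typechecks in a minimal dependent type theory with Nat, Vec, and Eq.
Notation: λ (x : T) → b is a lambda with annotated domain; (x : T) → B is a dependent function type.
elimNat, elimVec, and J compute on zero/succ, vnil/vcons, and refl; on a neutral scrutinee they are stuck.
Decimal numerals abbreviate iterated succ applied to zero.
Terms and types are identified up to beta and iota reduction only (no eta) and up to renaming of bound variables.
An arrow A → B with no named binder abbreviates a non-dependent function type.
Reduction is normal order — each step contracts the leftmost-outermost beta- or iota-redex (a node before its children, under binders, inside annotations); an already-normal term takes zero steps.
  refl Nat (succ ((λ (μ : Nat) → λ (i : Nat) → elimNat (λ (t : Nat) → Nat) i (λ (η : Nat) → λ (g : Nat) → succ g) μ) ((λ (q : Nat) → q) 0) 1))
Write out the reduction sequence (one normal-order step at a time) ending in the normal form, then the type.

normal-order reduction:
  refl Nat (succ ((λ (μ : Nat) → λ (i : Nat) → elimNat (λ (t : Nat) → Nat) i (λ (η : Nat) → λ (g : Nat) → succ g) μ) ((λ (q : Nat) → q) 0) 1))
  ~> refl Nat (succ ((λ (μ : Nat) → elimNat (λ (i : Nat) → Nat) μ (λ (t : Nat) → λ (η : Nat) → succ η) ((λ (g : Nat) → g) 0)) 1))
  ~> refl Nat (succ (elimNat (λ (μ : Nat) → Nat) 1 (λ (i : Nat) → λ (t : Nat) → succ t) ((λ (η : Nat) → η) 0)))
  ~> refl Nat (succ (elimNat (λ (μ : Nat) → Nat) 1 (λ (i : Nat) → λ (t : Nat) → succ t) 0))
  ~> refl Nat 2
type:
  Eq Nat 2 2


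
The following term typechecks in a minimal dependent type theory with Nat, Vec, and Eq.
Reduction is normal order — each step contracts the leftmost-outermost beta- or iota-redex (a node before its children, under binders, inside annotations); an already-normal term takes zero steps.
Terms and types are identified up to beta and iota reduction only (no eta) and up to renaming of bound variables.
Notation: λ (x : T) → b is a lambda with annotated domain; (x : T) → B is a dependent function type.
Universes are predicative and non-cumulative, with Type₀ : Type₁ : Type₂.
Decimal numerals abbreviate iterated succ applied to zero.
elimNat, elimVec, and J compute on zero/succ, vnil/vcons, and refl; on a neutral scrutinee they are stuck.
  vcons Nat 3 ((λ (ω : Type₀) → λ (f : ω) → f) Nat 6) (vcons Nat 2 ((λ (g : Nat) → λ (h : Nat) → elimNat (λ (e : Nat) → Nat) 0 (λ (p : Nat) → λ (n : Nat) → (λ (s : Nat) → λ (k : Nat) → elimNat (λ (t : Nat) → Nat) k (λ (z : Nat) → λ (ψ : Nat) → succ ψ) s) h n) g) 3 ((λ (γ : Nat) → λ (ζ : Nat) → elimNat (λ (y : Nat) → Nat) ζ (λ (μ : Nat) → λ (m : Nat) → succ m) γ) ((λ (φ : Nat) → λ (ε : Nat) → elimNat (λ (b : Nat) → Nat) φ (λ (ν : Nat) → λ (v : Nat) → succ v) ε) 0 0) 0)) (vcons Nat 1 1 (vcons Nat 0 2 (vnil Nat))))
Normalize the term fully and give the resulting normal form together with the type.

reduced normal form:
  vcons Nat 3 6 (vcons Nat 2 0 (vcons Nat 1 1 (vcons Nat 0 2 (vnil Nat))))
inferred type:
  Vec Nat 4
observation: the leftmost-outermost redex is a beta-redex, and normalization takes 41 steps.


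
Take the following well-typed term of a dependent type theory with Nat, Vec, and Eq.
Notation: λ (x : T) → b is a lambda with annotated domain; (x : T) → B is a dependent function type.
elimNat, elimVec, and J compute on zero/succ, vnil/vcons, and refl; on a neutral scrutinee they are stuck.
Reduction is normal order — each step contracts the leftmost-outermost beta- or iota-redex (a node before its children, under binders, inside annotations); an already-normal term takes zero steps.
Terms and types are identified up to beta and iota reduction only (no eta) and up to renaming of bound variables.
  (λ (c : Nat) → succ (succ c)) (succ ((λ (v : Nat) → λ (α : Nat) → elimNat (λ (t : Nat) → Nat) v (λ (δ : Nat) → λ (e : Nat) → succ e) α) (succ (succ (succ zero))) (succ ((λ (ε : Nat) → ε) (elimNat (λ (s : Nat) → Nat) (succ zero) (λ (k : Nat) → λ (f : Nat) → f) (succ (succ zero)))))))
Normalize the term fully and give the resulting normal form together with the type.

normal form:
  succ (succ (succ (succ (succ (succ (succ (succ zero)))))))
the term's type:
  Nat
observation: 18 normal-order steps normalize the term, beginning with a beta-redex.


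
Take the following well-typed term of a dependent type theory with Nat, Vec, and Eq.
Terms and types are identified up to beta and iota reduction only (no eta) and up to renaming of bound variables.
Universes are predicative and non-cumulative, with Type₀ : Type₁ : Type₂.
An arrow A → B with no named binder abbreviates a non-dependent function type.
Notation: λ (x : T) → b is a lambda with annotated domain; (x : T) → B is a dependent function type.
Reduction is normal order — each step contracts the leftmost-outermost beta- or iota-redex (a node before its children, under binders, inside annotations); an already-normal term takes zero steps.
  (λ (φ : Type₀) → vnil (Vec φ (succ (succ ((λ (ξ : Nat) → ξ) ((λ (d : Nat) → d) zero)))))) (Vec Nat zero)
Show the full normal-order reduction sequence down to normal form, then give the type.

reduction (normal order):
  (λ (φ : Type₀) → vnil (Vec φ (succ (succ ((λ (ξ : Nat) → ξ) ((λ (d : Nat) → d) zero)))))) (Vec Nat zero)
  ~> vnil (Vec (Vec Nat zero) (succ (succ ((λ (φ : Nat) → φ) ((λ (ξ : Nat) → ξ) zero)))))
  ~> vnil (Vec (Vec Nat zero) (succ (succ ((λ (φ : Nat) → φ) zero))))
  ~> vnil (Vec (Vec Nat zero) (succ (succ zero)))
inferred type:
  Vec (Vec (Vec Nat zero) (succ (succ zero))) zero


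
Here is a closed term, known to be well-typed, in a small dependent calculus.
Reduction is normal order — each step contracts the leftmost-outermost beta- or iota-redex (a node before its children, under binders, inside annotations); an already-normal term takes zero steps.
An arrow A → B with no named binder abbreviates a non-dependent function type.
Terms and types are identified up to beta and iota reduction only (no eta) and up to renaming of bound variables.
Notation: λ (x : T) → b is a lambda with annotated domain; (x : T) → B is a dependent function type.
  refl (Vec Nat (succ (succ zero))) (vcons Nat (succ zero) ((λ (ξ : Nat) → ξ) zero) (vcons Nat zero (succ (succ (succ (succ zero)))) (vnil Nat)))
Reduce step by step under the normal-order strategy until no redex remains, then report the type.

normal-order reduction sequence:
  refl (Vec Nat (succ (succ zero))) (vcons Nat (succ zero) ((λ (ξ : Nat) → ξ) zero) (vcons Nat zero (succ (succ (succ (succ zero)))) (vnil Nat)))
  ~> refl (Vec Nat (succ (succ zero))) (vcons Nat (succ zero) zero (vcons Nat zero (succ (succ (succ (succ zero)))) (vnil Nat)))
the term's type:
  Eq (Vec Nat (succ (succ zero))) (vcons Nat (succ zero) zero (vcons Nat zero (succ (succ (succ (succ zero)))) (vnil Nat))) (vcons Nat (succ zero) zero (vcons Nat zero (succ (succ (succ (succ zero)))) (vnil Nat)))


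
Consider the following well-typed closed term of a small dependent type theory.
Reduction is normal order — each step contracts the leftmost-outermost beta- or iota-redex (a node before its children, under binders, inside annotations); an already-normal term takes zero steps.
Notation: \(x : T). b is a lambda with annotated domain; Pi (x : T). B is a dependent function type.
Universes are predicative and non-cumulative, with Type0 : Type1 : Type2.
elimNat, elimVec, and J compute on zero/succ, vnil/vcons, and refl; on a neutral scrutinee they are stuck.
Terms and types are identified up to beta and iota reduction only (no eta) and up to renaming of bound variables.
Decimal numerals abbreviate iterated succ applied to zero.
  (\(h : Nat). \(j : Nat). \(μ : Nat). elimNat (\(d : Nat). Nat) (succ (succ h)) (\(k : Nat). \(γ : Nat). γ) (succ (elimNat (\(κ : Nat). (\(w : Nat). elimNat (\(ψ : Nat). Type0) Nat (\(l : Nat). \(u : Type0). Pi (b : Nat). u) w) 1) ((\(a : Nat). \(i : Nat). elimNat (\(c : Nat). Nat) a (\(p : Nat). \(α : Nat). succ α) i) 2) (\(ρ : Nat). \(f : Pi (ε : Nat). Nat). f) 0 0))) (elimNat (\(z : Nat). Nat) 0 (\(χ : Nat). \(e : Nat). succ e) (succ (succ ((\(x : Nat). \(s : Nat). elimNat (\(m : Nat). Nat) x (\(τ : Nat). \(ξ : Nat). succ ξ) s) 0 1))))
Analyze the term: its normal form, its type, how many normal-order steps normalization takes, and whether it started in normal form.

reduced normal form:
  \(h : Nat). \(j : Nat). 5
type:
  Pi (h : Nat). Pi (j : Nat). Nat
normal-order step count: 31
started in normal form: no
first contracted redex: a beta-redex


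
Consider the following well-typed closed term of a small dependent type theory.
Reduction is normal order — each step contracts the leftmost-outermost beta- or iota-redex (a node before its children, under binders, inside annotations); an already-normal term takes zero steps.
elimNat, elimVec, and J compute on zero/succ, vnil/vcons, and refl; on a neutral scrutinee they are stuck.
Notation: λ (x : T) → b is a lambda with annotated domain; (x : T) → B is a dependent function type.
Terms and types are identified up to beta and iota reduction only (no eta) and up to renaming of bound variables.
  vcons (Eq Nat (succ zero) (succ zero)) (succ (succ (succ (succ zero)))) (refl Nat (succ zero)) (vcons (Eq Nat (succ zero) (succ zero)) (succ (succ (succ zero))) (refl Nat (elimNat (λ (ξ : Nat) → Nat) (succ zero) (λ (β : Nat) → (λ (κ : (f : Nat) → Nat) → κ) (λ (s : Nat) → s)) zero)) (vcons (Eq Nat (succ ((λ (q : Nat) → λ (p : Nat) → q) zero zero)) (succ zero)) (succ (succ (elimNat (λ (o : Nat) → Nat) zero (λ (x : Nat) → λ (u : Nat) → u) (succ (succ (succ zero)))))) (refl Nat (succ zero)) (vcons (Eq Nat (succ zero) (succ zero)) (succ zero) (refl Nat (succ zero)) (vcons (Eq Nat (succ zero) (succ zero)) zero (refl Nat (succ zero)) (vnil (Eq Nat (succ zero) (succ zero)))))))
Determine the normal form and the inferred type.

reduced normal form:
  vcons (Eq Nat (succ zero) (succ zero)) (succ (succ (succ (succ zero)))) (refl Nat (succ zero)) (vcons (Eq Nat (succ zero) (succ zero)) (succ (succ (succ zero))) (refl Nat (succ zero)) (vcons (Eq Nat (succ zero) (succ zero)) (succ (succ zero)) (refl Nat (succ zero)) (vcons (Eq Nat (succ zero) (succ zero)) (succ zero) (refl Nat (succ zero)) (vcons (Eq Nat (succ zero) (succ zero)) zero (refl Nat (succ zero)) (vnil (Eq Nat (succ zero) (succ zero)))))))
the term's type:
  Vec (Eq Nat (succ zero) (succ zero)) (succ (succ (succ (succ (succ zero)))))
observation: reduction starts at an elimNat iota-redex, and 13 normal-order steps reach the normal form.


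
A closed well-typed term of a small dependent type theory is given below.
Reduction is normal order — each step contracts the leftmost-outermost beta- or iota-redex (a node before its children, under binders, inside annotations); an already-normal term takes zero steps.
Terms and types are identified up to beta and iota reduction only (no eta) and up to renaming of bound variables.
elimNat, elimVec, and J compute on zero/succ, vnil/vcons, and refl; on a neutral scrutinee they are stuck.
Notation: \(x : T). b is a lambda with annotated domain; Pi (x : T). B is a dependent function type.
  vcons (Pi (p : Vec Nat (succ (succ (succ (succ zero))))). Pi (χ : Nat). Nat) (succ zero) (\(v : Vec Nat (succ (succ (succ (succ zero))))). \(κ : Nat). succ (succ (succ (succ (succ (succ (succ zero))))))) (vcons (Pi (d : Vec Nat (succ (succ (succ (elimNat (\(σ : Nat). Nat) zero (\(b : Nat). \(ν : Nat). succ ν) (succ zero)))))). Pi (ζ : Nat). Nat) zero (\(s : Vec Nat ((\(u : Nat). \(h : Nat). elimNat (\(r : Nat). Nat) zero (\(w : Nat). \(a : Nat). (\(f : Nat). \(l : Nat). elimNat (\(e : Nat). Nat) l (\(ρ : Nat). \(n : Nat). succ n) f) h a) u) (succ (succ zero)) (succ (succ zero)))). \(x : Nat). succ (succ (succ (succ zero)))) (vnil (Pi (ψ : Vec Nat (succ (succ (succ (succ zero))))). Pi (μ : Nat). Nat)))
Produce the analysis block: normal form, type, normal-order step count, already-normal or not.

normal form:
  vcons (Pi (p : Vec Nat (succ (succ (succ (succ zero))))). Pi (χ : Nat). Nat) (succ zero) (\(v : Vec Nat (succ (succ (succ (succ zero))))). \(κ : Nat). succ (succ (succ (succ (succ (succ (succ zero))))))) (vcons (Pi (d : Vec Nat (succ (succ (succ (succ zero))))). Pi (σ : Nat). Nat) zero (\(b : Vec Nat (succ (succ (succ (succ zero))))). \(ν : Nat). succ (succ (succ (succ zero)))) (vnil (Pi (ζ : Vec Nat (succ (succ (succ (succ zero))))). Pi (s : Nat). Nat)))
the term's type:
  Vec (Pi (p : Vec Nat (succ (succ (succ (succ zero))))). Pi (χ : Nat). Nat) (succ (succ zero))
steps to reach normal form (normal order): 31
already normal: no
first redex: an elimNat iota-redex


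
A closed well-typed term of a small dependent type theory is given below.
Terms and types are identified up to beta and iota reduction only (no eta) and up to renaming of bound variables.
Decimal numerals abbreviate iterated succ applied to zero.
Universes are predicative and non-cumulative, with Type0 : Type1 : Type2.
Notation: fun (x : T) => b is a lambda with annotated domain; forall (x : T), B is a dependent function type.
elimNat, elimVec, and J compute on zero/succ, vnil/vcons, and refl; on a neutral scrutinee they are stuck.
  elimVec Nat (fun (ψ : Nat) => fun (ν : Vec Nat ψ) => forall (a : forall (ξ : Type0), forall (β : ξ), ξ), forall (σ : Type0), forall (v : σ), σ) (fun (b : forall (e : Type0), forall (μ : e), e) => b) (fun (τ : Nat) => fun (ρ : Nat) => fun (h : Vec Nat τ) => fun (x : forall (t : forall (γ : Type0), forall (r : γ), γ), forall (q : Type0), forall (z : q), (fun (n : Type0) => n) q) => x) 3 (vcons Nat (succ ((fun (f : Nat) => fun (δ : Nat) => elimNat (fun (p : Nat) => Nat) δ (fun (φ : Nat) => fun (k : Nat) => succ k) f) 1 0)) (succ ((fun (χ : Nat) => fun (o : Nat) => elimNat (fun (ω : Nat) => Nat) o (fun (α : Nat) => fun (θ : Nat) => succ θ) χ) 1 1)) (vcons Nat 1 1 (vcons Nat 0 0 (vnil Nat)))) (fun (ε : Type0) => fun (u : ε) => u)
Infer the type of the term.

inferred type:
  forall (ψ : Type0), forall (ν : ψ), ψ


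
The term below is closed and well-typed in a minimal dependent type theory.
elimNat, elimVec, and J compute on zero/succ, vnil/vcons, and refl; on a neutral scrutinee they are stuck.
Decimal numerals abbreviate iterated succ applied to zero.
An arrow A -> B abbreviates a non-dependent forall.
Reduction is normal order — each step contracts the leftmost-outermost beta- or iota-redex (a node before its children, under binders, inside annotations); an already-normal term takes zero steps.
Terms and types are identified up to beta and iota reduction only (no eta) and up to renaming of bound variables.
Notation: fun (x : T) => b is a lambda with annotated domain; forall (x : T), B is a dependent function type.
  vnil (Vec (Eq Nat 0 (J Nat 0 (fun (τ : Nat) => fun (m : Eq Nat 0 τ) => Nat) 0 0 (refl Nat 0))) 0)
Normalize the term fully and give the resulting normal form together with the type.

resulting normal form:
  vnil (Vec (Eq Nat 0 0) 0)
type:
  Vec (Vec (Eq Nat 0 0) 0) 0
observation: 1 normal-order step separate the term from its normal form.


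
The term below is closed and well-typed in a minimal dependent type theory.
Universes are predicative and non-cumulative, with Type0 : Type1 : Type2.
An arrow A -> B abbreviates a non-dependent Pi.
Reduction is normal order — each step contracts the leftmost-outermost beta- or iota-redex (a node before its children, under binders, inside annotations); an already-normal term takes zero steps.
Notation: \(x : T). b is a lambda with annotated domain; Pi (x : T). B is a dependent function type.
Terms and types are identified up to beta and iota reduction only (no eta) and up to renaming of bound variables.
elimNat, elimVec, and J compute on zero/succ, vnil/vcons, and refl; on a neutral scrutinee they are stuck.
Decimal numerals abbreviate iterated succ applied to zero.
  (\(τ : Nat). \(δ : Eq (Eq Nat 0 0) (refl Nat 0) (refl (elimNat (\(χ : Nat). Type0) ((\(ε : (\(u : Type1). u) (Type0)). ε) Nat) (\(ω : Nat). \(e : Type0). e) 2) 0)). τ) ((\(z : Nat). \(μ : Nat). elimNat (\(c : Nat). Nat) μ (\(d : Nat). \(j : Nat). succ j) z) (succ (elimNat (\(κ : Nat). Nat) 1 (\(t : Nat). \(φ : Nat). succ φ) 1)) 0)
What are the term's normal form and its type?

normal form:
  \(τ : Eq (Eq Nat 0 0) (refl Nat 0) (refl Nat 0)). 3
the term's type:
  Eq (Eq Nat 0 0) (refl Nat 0) (refl Nat 0) -> Nat


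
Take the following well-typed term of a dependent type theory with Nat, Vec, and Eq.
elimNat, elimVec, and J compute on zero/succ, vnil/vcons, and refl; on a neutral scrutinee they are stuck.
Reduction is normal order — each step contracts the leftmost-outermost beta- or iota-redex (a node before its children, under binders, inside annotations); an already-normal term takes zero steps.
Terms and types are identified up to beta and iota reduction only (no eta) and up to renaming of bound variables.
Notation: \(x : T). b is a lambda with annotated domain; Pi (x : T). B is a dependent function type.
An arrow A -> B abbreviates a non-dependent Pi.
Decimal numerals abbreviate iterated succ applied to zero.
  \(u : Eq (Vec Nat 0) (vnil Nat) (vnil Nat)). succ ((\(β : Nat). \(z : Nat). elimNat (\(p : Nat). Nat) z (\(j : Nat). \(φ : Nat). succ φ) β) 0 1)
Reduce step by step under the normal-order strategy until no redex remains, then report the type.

normal-order reduction:
  \(u : Eq (Vec Nat 0) (vnil Nat) (vnil Nat)). succ ((\(β : Nat). \(z : Nat). elimNat (\(p : Nat). Nat) z (\(j : Nat). \(φ : Nat). succ φ) β) 0 1)
  ~> \(u : Eq (Vec Nat 0) (vnil Nat) (vnil Nat)). succ ((\(β : Nat). elimNat (\(z : Nat). Nat) β (\(p : Nat). \(j : Nat). succ j) 0) 1)
  ~> \(u : Eq (Vec Nat 0) (vnil Nat) (vnil Nat)). succ (elimNat (\(β : Nat). Nat) 1 (\(z : Nat). \(p : Nat). succ p) 0)
  ~> \(u : Eq (Vec Nat 0) (vnil Nat) (vnil Nat)). 2
inferred type:
  Eq (Vec Nat 0) (vnil Nat) (vnil Nat) -> Nat


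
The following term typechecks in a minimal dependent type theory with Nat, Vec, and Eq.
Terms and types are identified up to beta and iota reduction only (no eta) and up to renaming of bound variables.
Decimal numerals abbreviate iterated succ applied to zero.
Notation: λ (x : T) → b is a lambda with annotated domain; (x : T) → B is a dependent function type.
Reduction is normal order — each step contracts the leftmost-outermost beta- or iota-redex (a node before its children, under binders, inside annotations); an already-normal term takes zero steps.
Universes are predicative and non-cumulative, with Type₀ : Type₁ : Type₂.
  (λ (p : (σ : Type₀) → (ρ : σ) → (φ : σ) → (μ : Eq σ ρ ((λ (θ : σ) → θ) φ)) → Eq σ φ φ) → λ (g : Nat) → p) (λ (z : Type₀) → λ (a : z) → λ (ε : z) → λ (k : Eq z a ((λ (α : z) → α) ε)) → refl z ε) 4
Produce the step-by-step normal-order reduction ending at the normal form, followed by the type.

normal-order reduction sequence:
  (λ (p : (σ : Type₀) → (ρ : σ) → (φ : σ) → (μ : Eq σ ρ ((λ (θ : σ) → θ) φ)) → Eq σ φ φ) → λ (g : Nat) → p) (λ (z : Type₀) → λ (a : z) → λ (ε : z) → λ (k : Eq z a ((λ (α : z) → α) ε)) → refl z ε) 4
  ~> (λ (p : Nat) → λ (σ : Type₀) → λ (ρ : σ) → λ (φ : σ) → λ (μ : Eq σ ρ ((λ (θ : σ) → θ) φ)) → refl σ φ) 4
  ~> λ (p : Type₀) → λ (σ : p) → λ (ρ : p) → λ (φ : Eq p σ ((λ (μ : p) → μ) ρ)) → refl p ρ
  ~> λ (p : Type₀) → λ (σ : p) → λ (ρ : p) → λ (φ : Eq p σ ρ) → refl p ρ
inferred type:
  (p : Type₀) → (σ : p) → (ρ : p) → (φ : Eq p σ ρ) → Eq p ρ ρ


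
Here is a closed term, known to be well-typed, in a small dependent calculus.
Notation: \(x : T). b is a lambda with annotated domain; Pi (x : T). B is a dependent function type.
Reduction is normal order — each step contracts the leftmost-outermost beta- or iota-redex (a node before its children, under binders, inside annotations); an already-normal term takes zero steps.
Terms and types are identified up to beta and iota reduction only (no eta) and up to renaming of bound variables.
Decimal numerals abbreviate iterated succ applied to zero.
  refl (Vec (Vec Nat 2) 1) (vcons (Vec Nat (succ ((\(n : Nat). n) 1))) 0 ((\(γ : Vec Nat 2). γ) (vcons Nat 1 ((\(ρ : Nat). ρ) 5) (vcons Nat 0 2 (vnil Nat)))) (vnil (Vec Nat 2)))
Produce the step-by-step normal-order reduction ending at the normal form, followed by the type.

reduction (normal order):
  refl (Vec (Vec Nat 2) 1) (vcons (Vec Nat (succ ((\(n : Nat). n) 1))) 0 ((\(γ : Vec Nat 2). γ) (vcons Nat 1 ((\(ρ : Nat). ρ) 5) (vcons Nat 0 2 (vnil Nat)))) (vnil (Vec Nat 2)))
  ~> refl (Vec (Vec Nat 2) 1) (vcons (Vec Nat 2) 0 ((\(n : Vec Nat 2). n) (vcons Nat 1 ((\(γ : Nat). γ) 5) (vcons Nat 0 2 (vnil Nat)))) (vnil (Vec Nat 2)))
  ~> refl (Vec (Vec Nat 2) 1) (vcons (Vec Nat 2) 0 (vcons Nat 1 ((\(n : Nat). n) 5) (vcons Nat 0 2 (vnil Nat))) (vnil (Vec Nat 2)))
  ~> refl (Vec (Vec Nat 2) 1) (vcons (Vec Nat 2) 0 (vcons Nat 1 5 (vcons Nat 0 2 (vnil Nat))) (vnil (Vec Nat 2)))
type:
  Eq (Vec (Vec Nat 2) 1) (vcons (Vec Nat 2) 0 (vcons Nat 1 5 (vcons Nat 0 2 (vnil Nat))) (vnil (Vec Nat 2))) (vcons (Vec Nat 2) 0 (vcons Nat 1 5 (vcons Nat 0 2 (vnil Nat))) (vnil (Vec Nat 2)))


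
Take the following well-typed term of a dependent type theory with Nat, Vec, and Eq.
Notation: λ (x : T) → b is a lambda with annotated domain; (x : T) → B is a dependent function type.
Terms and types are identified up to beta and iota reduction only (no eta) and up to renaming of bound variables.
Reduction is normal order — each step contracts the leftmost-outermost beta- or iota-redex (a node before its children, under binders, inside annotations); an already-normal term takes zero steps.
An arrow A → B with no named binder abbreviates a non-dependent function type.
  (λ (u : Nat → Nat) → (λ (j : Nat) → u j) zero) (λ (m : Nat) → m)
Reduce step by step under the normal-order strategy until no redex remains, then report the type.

normal-order reduction:
  (λ (u : Nat → Nat) → (λ (j : Nat) → u j) zero) (λ (m : Nat) → m)
  ~> (λ (u : Nat) → (λ (j : Nat) → j) u) zero
  ~> (λ (u : Nat) → u) zero
  ~> zero
type:
  Nat


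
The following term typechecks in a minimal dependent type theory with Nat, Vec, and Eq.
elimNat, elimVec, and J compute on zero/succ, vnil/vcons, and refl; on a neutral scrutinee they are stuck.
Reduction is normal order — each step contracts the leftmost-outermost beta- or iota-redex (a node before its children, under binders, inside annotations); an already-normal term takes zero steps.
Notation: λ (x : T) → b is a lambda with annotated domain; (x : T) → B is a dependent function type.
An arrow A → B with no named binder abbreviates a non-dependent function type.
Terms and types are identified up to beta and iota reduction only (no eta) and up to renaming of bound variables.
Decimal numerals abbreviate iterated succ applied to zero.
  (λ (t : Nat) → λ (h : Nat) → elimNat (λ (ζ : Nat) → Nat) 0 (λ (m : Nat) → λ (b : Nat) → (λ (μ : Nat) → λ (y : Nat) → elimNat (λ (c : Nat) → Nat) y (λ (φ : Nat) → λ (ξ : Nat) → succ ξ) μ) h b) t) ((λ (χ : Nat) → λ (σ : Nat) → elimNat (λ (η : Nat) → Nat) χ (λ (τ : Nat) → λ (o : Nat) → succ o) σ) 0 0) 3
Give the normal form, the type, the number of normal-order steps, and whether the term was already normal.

reduced normal form:
  0
inferred type:
  Nat
normal-order step count: 18
already normal: no
first contracted redex: a beta-redex


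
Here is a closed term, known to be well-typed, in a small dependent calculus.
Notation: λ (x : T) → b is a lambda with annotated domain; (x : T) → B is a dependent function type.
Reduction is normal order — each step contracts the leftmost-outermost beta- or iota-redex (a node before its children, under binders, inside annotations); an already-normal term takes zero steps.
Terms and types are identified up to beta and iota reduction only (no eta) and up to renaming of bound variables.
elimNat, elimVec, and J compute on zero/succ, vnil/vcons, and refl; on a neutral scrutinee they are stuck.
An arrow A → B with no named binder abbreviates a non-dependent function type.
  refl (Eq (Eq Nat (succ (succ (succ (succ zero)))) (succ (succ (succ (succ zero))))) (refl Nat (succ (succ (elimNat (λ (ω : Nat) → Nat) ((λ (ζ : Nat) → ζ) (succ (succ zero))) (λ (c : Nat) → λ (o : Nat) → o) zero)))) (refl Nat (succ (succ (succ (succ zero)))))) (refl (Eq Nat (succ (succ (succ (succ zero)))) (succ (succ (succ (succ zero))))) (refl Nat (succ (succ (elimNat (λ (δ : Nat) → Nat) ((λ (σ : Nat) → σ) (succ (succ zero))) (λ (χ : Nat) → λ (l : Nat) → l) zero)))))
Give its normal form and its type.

normal form:
  refl (Eq (Eq Nat (succ (succ (succ (succ zero)))) (succ (succ (succ (succ zero))))) (refl Nat (succ (succ (succ (succ zero))))) (refl Nat (succ (succ (succ (succ zero)))))) (refl (Eq Nat (succ (succ (succ (succ zero)))) (succ (succ (succ (succ zero))))) (refl Nat (succ (succ (succ (succ zero))))))
type:
  Eq (Eq (Eq Nat (succ (succ (succ (succ zero)))) (succ (succ (succ (succ zero))))) (refl Nat (succ (succ (succ (succ zero))))) (refl Nat (succ (succ (succ (succ zero)))))) (refl (Eq Nat (succ (succ (succ (succ zero)))) (succ (succ (succ (succ zero))))) (refl Nat (succ (succ (succ (succ zero)))))) (refl (Eq Nat (succ (succ (succ (succ zero)))) (succ (succ (succ (succ zero))))) (refl Nat (succ (succ (succ (succ zero))))))
observation: 4 normal-order steps separate the term from its normal form.


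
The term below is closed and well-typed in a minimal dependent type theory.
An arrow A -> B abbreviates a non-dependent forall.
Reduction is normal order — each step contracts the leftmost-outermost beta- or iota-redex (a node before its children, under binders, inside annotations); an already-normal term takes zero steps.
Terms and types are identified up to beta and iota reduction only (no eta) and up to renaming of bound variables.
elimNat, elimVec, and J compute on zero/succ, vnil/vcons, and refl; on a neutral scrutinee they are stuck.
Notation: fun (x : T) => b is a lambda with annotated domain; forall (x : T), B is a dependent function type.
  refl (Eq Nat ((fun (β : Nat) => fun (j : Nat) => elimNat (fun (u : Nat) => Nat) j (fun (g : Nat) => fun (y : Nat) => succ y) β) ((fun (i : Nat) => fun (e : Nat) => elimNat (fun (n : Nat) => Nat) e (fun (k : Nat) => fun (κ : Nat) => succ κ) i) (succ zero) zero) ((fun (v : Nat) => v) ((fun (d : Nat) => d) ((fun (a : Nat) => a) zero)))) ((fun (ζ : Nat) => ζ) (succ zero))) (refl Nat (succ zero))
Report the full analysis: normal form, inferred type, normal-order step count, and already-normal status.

resulting normal form:
  refl (Eq Nat (succ zero) (succ zero)) (refl Nat (succ zero))
type:
  Eq (Eq Nat (succ zero) (succ zero)) (refl Nat (succ zero)) (refl Nat (succ zero))
steps to reach normal form (normal order): 16
started in normal form: no
first contracted redex: a beta-redex
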